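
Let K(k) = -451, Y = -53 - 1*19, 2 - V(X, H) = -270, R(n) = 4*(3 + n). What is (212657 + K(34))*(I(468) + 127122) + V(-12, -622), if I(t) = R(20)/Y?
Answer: 242782022267/9 ≈ 2.6976e+10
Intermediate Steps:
R(n) = 12 + 4*n
V(X, H) = 272 (V(X, H) = 2 - 1*(-270) = 2 + 270 = 272)
Y = -72 (Y = -53 - 19 = -72)
I(t) = -23/18 (I(t) = (12 + 4*20)/(-72) = (12 + 80)*(-1/72) = 92*(-1/72) = -23/18)
(212657 + K(34))*(I(468) + 127122) + V(-12, -622) = (212657 - 451)*(-23/18 + 127122) + 272 = 212206*(2288173/18) + 272 = 242782019819/9 + 272 = 242782022267/9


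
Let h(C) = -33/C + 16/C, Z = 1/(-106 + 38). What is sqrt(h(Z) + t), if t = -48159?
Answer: I*sqrt(47003) ≈ 216.8*I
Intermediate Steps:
Z = -1/68 (Z = 1/(-68) = -1/68 ≈ -0.014706)
h(C) = -17/C
sqrt(h(Z) + t) = sqrt(-17/(-1/68) - 48159) = sqrt(-17*(-68) - 48159) = sqrt(1156 - 48159) = sqrt(-47003) = I*sqrt(47003)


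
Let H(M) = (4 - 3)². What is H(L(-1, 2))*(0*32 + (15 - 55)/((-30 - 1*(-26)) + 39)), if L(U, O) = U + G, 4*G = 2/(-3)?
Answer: -8/7 ≈ -1.1429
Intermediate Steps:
G = -⅙ (G = (2/(-3))/4 = (2*(-⅓))/4 = (¼)*(-⅔) = -⅙ ≈ -0.16667)
L(U, O) = -⅙ + U (L(U, O) = U - ⅙ = -⅙ + U)
H(M) = 1 (H(M) = 1² = 1)
H(L(-1, 2))*(0*32 + (15 - 55)/((-30 - 1*(-26)) + 39)) = 1*(0*32 + (15 - 55)/((-30 - 1*(-26)) + 39)) = 1*(0 - 40/((-30 + 26) + 39)) = 1*(0 - 40/(-4 + 39)) = 1*(0 - 40/35) = 1*(0 - 40*1/35) = 1*(0 - 8/7) = 1*(-8/7) = -8/7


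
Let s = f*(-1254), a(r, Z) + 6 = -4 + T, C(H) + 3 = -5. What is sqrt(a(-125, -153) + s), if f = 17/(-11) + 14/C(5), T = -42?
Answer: sqrt(16322)/2 ≈ 63.879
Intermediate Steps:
C(H) = -8 (C(H) = -3 - 5 = -8)
a(r, Z) = -52 (a(r, Z) = -6 + (-4 - 42) = -6 - 46 = -52)
f = -145/44 (f = 17/(-11) + 14/(-8) = 17*(-1/11) + 14*(-1/8) = -17/11 - 7/4 = -145/44 ≈ -3.2955)
s = 8265/2 (s = -145/44*(-1254) = 8265/2 ≈ 4132.5)
sqrt(a(-125, -153) + s) = sqrt(-52 + 8265/2) = sqrt(8161/2) = sqrt(16322)/2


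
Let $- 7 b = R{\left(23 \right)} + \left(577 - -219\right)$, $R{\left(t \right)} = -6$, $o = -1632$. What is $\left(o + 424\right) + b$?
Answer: $- \frac{9246}{7} \approx -1320.9$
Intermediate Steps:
$b = - \frac{790}{7}$ ($b = - \frac{-6 + \left(577 - -219\right)}{7} = - \frac{-6 + \left(577 + 219\right)}{7} = - \frac{-6 + 796}{7} = \left(- \frac{1}{7}\right) 790 = - \frac{790}{7} \approx -112.86$)
$\left(o + 424\right) + b = \left(-1632 + 424\right) - \frac{790}{7} = -1208 - \frac{790}{7} = - \frac{9246}{7}$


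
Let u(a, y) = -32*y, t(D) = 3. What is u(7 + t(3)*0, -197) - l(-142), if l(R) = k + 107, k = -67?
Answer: 6264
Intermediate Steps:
l(R) = 40 (l(R) = -67 + 107 = 40)
u(7 + t(3)*0, -197) - l(-142) = -32*(-197) - 1*40 = 6304 - 40 = 6264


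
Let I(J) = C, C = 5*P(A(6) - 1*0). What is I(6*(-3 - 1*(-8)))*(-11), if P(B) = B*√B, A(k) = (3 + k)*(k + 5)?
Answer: -16335*√11 ≈ -54177.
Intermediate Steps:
A(k) = (3 + k)*(5 + k)
P(B) = B^(3/2)
C = 1485*√11 (C = 5*((15 + 6² + 8*6) - 1*0)^(3/2) = 5*((15 + 36 + 48) + 0)^(3/2) = 5*(99 + 0)^(3/2) = 5*99^(3/2) = 5*(297*√11) = 1485*√11 ≈ 4925.2)
I(J) = 1485*√11
I(6*(-3 - 1*(-8)))*(-11) = (1485*√11)*(-11) = -16335*√11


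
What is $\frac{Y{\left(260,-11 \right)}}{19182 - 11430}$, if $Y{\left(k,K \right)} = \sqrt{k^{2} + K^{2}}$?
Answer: $\frac{\sqrt{67721}}{7752} \approx 0.03357$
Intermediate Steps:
$Y{\left(k,K \right)} = \sqrt{K^{2} + k^{2}}$
$\frac{Y{\left(260,-11 \right)}}{19182 - 11430} = \frac{\sqrt{\left(-11\right)^{2} + 260^{2}}}{19182 - 11430} = \frac{\sqrt{121 + 67600}}{7752} = \sqrt{67721} \cdot \frac{1}{7752} = \frac{\sqrt{67721}}{7752}$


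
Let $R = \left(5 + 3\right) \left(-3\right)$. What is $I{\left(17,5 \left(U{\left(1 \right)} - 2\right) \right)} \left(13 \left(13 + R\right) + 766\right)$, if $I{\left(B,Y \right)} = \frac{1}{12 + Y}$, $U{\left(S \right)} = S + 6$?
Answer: $\frac{623}{37} \approx 16.838$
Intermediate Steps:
$U{\left(S \right)} = 6 + S$
$R = -24$ ($R = 8 \left(-3\right) = -24$)
$I{\left(17,5 \left(U{\left(1 \right)} - 2\right) \right)} \left(13 \left(13 + R\right) + 766\right) = \frac{13 \left(13 - 24\right) + 766}{12 + 5 \left(\left(6 + 1\right) - 2\right)} = \frac{13 \left(-11\right) + 766}{12 + 5 \left(7 - 2\right)} = \frac{-143 + 766}{12 + 5 \cdot 5} = \frac{1}{12 + 25} \cdot 623 = \frac{1}{37} \cdot 623 = \frac{623}{37}$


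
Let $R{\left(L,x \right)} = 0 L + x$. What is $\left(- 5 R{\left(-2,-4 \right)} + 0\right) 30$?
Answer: $600$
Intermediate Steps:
$R{\left(L,x \right)} = x$ ($R{\left(L,x \right)} = 0 + x = x$)
$\left(- 5 R{\left(-2,-4 \right)} + 0\right) 30 = \left(\left(-5\right) \left(-4\right) + 0\right) 30 = \left(20 + 0\right) 30 = 20 \cdot 30 = 600$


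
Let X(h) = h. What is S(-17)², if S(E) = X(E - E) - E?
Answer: 289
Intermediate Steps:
S(E) = -E (S(E) = (E - E) - E = 0 - E = -E)
S(-17)² = (-1*(-17))² = 17² = 289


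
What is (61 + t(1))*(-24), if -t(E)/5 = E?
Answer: -1344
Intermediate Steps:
t(E) = -5*E
(61 + t(1))*(-24) = (61 - 5*1)*(-24) = (61 - 5)*(-24) = 56*(-24) = -1344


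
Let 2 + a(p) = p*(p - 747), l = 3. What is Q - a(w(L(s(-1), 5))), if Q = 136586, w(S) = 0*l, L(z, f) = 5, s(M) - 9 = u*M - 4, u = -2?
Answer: 136588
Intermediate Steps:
s(M) = 5 - 2*M (s(M) = 9 + (-2*M - 4) = 9 + (-4 - 2*M) = 5 - 2*M)
w(S) = 0 (w(S) = 0*3 = 0)
a(p) = -2 + p*(-747 + p) (a(p) = -2 + p*(p - 747) = -2 + p*(-747 + p))
Q - a(w(L(s(-1), 5))) = 136586 - (-2 + 0**2 - 747*0) = 136586 - (-2 + 0 + 0) = 136586 - 1*(-2) = 136586 + 2 = 136588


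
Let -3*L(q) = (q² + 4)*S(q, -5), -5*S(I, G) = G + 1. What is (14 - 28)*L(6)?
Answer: 448/3 ≈ 149.33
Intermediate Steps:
S(I, G) = -⅕ - G/5 (S(I, G) = -(G + 1)/5 = -(1 + G)/5 = -⅕ - G/5)
L(q) = -16/15 - 4*q²/15 (L(q) = -(q² + 4)*(-⅕ - ⅕*(-5))/3 = -(4 + q²)*(-⅕ + 1)/3 = -(4 + q²)*4/(3*5) = -(16/5 + 4*q²/5)/3 = -16/15 - 4*q²/15)
(14 - 28)*L(6) = (14 - 28)*(-16/15 - 4/15*6²) = -14*(-16/15 - 4/15*36) = -14*(-16/15 - 48/5) = -14*(-32/3) = 448/3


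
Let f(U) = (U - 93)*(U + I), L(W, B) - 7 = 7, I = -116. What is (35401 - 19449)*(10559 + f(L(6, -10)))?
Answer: 296978384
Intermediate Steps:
L(W, B) = 14 (L(W, B) = 7 + 7 = 14)
f(U) = (-116 + U)*(-93 + U) (f(U) = (U - 93)*(U - 116) = (-93 + U)*(-116 + U) = (-116 + U)*(-93 + U))
(35401 - 19449)*(10559 + f(L(6, -10))) = (35401 - 19449)*(10559 + (10788 + 14² - 209*14)) = 15952*(10559 + (10788 + 196 - 2926)) = 15952*(10559 + 8058) = 15952*18617 = 296978384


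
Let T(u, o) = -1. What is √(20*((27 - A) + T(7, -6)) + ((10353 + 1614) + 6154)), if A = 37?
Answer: 9*√221 ≈ 133.79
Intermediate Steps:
√(20*((27 - A) + T(7, -6)) + ((10353 + 1614) + 6154)) = √(20*((27 - 1*37) - 1) + ((10353 + 1614) + 6154)) = √(20*((27 - 37) - 1) + (11967 + 6154)) = √(20*(-10 - 1) + 18121) = √(20*(-11) + 18121) = √(-220 + 18121) = √17901 = 9*√221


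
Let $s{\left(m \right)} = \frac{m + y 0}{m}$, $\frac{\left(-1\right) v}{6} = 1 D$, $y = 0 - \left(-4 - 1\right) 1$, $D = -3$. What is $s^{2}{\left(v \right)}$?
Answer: $1$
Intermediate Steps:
$y = 5$ ($y = 0 - \left(-5\right) 1 = 0 - -5 = 0 + 5 = 5$)
$v = 18$ ($v = - 6 \cdot 1 \left(-3\right) = \left(-6\right) \left(-3\right) = 18$)
$s{\left(m \right)} = 1$ ($s{\left(m \right)} = \frac{m + 5 \cdot 0}{m} = \frac{m + 0}{m} = \frac{m}{m} = 1$)
$s^{2}{\left(v \right)} = 1^{2} = 1$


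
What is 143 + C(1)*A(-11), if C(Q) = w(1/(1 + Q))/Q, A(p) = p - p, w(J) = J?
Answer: 143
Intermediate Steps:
A(p) = 0
C(Q) = 1/(Q*(1 + Q)) (C(Q) = 1/((1 + Q)*Q) = 1/(Q*(1 + Q)))
143 + C(1)*A(-11) = 143 + (1/(1*(1 + 1)))*0 = 143 + (1/2)*0 = 143 + 0 = 143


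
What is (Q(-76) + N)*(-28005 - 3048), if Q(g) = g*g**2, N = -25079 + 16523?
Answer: 13897211196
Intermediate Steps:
N = -8556
Q(g) = g**3
(Q(-76) + N)*(-28005 - 3048) = ((-76)**3 - 8556)*(-28005 - 3048) = (-438976 - 8556)*(-31053) = -447532*(-31053) = 13897211196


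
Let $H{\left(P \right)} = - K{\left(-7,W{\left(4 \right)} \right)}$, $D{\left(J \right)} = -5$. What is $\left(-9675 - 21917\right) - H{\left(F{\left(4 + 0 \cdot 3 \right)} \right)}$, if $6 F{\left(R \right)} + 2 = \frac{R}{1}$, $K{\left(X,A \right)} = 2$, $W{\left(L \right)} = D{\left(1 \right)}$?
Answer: $-31590$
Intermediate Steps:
$W{\left(L \right)} = -5$
$F{\left(R \right)} = - \frac{1}{3} + \frac{R}{6}$ ($F{\left(R \right)} = - \frac{1}{3} + \frac{R 1^{-1}}{6} = - \frac{1}{3} + \frac{R 1}{6} = - \frac{1}{3} + \frac{R}{6}$)
$H{\left(P \right)} = -2$ ($H{\left(P \right)} = \left(-1\right) 2 = -2$)
$\left(-9675 - 21917\right) - H{\left(F{\left(4 + 0 \cdot 3 \right)} \right)} = \left(-9675 - 21917\right) - -2 = -31592 + 2 = -31590$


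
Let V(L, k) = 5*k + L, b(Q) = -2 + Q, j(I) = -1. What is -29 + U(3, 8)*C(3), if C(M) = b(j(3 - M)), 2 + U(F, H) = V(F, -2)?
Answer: -2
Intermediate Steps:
V(L, k) = L + 5*k
U(F, H) = -12 + F (U(F, H) = -2 + (F + 5*(-2)) = -2 + (F - 10) = -2 + (-10 + F) = -12 + F)
C(M) = -3 (C(M) = -2 - 1 = -3)
-29 + U(3, 8)*C(3) = -29 + (-12 + 3)*(-3) = -29 - 9*(-3) = -29 + 27 = -2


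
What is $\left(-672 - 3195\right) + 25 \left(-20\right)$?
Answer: $-4367$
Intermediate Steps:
$\left(-672 - 3195\right) + 25 \left(-20\right) = -3867 - 500 = -4367$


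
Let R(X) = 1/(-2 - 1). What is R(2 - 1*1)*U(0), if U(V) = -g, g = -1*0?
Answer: 0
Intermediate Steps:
g = 0
U(V) = 0 (U(V) = -1*0 = 0)
R(X) = -⅓ (R(X) = 1/(-3) = -⅓)
R(2 - 1*1)*U(0) = -⅓*0 = 0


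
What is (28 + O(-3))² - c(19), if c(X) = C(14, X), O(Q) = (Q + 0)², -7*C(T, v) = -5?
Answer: 9578/7 ≈ 1368.3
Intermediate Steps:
C(T, v) = 5/7 (C(T, v) = -⅐*(-5) = 5/7)
O(Q) = Q²
c(X) = 5/7
(28 + O(-3))² - c(19) = (28 + (-3)²)² - 1*5/7 = (28 + 9)² - 5/7 = 37² - 5/7 = 1369 - 5/7 = 9578/7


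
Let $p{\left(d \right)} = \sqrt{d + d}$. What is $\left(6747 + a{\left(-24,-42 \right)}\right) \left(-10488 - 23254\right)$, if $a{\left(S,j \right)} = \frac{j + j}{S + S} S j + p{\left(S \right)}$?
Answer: $-287178162 - 134968 i \sqrt{3} \approx -2.8718 \cdot 10^{8} - 2.3377 \cdot 10^{5} i$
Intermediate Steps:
$p{\left(d \right)} = \sqrt{2} \sqrt{d}$ ($p{\left(d \right)} = \sqrt{2 d} = \sqrt{2} \sqrt{d}$)
$a{\left(S,j \right)} = j^{2} + \sqrt{2} \sqrt{S}$ ($a{\left(S,j \right)} = \frac{j + j}{S + S} S j + \sqrt{2} \sqrt{S} = \frac{2 j}{2 S} S j + \sqrt{2} \sqrt{S} = 2 j \frac{1}{2 S} S j + \sqrt{2} \sqrt{S} = \frac{j}{S} S j + \sqrt{2} \sqrt{S} = j j + \sqrt{2} \sqrt{S} = j^{2} + \sqrt{2} \sqrt{S}$)
$\left(6747 + a{\left(-24,-42 \right)}\right) \left(-10488 - 23254\right) = \left(6747 + \left(\left(-42\right)^{2} + \sqrt{2} \sqrt{-24}\right)\right) \left(-10488 - 23254\right) = \left(6747 + \left(1764 + \sqrt{2} \cdot 2 i \sqrt{6}\right)\right) \left(-33742\right) = \left(6747 + \left(1764 + 4 i \sqrt{3}\right)\right) \left(-33742\right) = \left(8511 + 4 i \sqrt{3}\right) \left(-33742\right) = -287178162 - 134968 i \sqrt{3}$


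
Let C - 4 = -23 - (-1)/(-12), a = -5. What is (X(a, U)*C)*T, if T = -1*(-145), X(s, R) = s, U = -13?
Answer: 166025/12 ≈ 13835.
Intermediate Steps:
T = 145
C = -229/12 (C = 4 + (-23 - (-1)/(-12)) = 4 + (-23 - (-1)*(-1)/12) = 4 + (-23 - 1*1/12) = 4 + (-23 - 1/12) = 4 - 277/12 = -229/12 ≈ -19.083)
(X(a, U)*C)*T = -5*(-229/12)*145 = (1145/12)*145 = 166025/12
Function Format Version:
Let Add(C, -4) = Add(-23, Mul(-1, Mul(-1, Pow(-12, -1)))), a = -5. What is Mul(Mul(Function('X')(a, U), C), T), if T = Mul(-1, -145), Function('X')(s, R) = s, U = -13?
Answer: Rational(166025, 12) ≈ 13835.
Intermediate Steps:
T = 145
C = Rational(-229, 12) (C = Add(4, Add(-23, Mul(-1, Mul(-1, Pow(-12, -1))))) = Add(4, Add(-23, Mul(-1, Mul(-1, Rational(-1, 12))))) = Add(4, Add(-23, Mul(-1, Rational(1, 12)))) = Add(4, Add(-23, Rational(-1, 12))) = Add(4, Rational(-277, 12)) = Rational(-229, 12) ≈ -19.083)
Mul(Mul(Function('X')(a, U), C), T) = Mul(Mul(-5, Rational(-229, 12)), 145) = Mul(Rational(1145, 12), 145) = Rational(166025, 12)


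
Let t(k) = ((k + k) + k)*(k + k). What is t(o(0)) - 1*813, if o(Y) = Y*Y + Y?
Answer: -813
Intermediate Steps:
o(Y) = Y + Y**2 (o(Y) = Y**2 + Y = Y + Y**2)
t(k) = 6*k**2 (t(k) = (2*k + k)*(2*k) = (3*k)*(2*k) = 6*k**2)
t(o(0)) - 1*813 = 6*(0*(1 + 0))**2 - 1*813 = 6*(0*1)**2 - 813 = 6*0**2 - 813 = 6*0 - 813 = 0 - 813 = -813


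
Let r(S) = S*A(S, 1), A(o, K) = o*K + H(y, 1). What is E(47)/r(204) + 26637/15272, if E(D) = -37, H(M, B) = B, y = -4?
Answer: 278348569/159668760 ≈ 1.7433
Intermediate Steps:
A(o, K) = 1 + K*o (A(o, K) = o*K + 1 = K*o + 1 = 1 + K*o)
r(S) = S*(1 + S) (r(S) = S*(1 + 1*S) = S*(1 + S))
E(47)/r(204) + 26637/15272 = -37*1/(204*(1 + 204)) + 26637/15272 = -37/(204*205) + 26637*(1/15272) = -37/41820 + 26637/15272 = 278348569/159668760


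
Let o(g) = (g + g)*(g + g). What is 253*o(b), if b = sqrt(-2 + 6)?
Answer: 4048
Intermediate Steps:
b = 2 (b = sqrt(4) = 2)
o(g) = 4*g**2 (o(g) = (2*g)*(2*g) = 4*g**2)
253*o(b) = 253*(4*2**2) = 253*(4*4) = 253*16 = 4048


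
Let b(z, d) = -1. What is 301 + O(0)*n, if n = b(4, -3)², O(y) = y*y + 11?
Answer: 312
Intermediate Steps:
O(y) = 11 + y² (O(y) = y² + 11 = 11 + y²)
n = 1 (n = (-1)² = 1)
301 + O(0)*n = 301 + (11 + 0²)*1 = 301 + (11 + 0)*1 = 301 + 11*1 = 301 + 11 = 312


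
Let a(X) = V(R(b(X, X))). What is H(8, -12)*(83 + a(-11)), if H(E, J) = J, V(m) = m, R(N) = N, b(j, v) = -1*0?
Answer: -996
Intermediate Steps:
b(j, v) = 0
a(X) = 0
H(8, -12)*(83 + a(-11)) = -12*(83 + 0) = -12*83 = -996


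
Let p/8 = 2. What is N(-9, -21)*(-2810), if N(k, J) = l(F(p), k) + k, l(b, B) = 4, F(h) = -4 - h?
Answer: 14050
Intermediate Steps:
p = 16 (p = 8*2 = 16)
N(k, J) = 4 + k
N(-9, -21)*(-2810) = (4 - 9)*(-2810) = -5*(-2810) = 14050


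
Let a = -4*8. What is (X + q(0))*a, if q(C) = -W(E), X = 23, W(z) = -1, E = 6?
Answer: -768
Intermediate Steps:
a = -32
q(C) = 1 (q(C) = -1*(-1) = 1)
(X + q(0))*a = (23 + 1)*(-32) = 24*(-32) = -768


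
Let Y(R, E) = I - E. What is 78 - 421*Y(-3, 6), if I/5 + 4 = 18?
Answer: -26866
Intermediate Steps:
I = 70 (I = -20 + 5*18 = -20 + 90 = 70)
Y(R, E) = 70 - E
78 - 421*Y(-3, 6) = 78 - 421*(70 - 1*6) = 78 - 421*(70 - 6) = 78 - 421*64 = 78 - 26944 = -26866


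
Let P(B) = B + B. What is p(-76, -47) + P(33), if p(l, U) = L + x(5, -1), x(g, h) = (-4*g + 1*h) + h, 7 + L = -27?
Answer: 10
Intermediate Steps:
L = -34 (L = -7 - 27 = -34)
x(g, h) = -4*g + 2*h (x(g, h) = (-4*g + h) + h = (h - 4*g) + h = -4*g + 2*h)
p(l, U) = -56 (p(l, U) = -34 + (-4*5 + 2*(-1)) = -34 + (-20 - 2) = -34 - 22 = -56)
P(B) = 2*B
p(-76, -47) + P(33) = -56 + 2*33 = -56 + 66 = 10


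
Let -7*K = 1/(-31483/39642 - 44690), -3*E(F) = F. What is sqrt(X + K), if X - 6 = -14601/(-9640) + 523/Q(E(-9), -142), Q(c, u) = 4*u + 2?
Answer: sqrt(1885972424948595664273459248106690)/16916290842358460 ≈ 2.5672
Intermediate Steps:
E(F) = -F/3
K = 39642/12401427241 (K = -1/(7*(-31483/39642 - 44690)) = -1/(7*(-1771632463/39642)) = -1/7*(-39642/1771632463) = 39642/12401427241 ≈ 3.1966e-6)
Q(c, u) = 2 + 4*u
X = 17979943/2728120 (X = 6 + (-14601/(-9640) + 523/(2 + 4*(-142))) = 6 + (-14601*(-1/9640) + 523/(2 - 568)) = 6 + (14601/9640 + 523/(-566)) = 6 + (14601/9640 + 523*(-1/566)) = 6 + (14601/9640 - 523/566) = 6 + 1611223/2728120 = 17979943/2728120 ≈ 6.5906)
sqrt(X + K) = sqrt(17979943/2728120 + 39642/12401427241) = sqrt(222977063059960303/33832581684716920) = sqrt(1885972424948595664273459248106690)/16916290842358460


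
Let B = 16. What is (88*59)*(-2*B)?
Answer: -166144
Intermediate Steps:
(88*59)*(-2*B) = (88*59)*(-2*16) = 5192*(-32) = -166144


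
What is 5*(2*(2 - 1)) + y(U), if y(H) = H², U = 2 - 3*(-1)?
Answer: 35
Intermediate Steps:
U = 5 (U = 2 + 3 = 5)
5*(2*(2 - 1)) + y(U) = 5*(2*(2 - 1)) + 5² = 5*(2*1) + 25 = 5*2 + 25 = 10 + 25 = 35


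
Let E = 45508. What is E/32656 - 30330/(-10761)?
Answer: 123347339/29284268 ≈ 4.2121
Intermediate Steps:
E/32656 - 30330/(-10761) = 45508/32656 - 30330/(-10761) = 45508*(1/32656) - 30330*(-1/10761) = 11377/8164 + 10110/3587 = 123347339/29284268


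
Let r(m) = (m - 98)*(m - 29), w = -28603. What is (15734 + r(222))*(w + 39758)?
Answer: 442474230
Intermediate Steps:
r(m) = (-98 + m)*(-29 + m)
(15734 + r(222))*(w + 39758) = (15734 + (2842 + 222² - 127*222))*(-28603 + 39758) = (15734 + (2842 + 49284 - 28194))*11155 = (15734 + 23932)*11155 = 39666*11155 = 442474230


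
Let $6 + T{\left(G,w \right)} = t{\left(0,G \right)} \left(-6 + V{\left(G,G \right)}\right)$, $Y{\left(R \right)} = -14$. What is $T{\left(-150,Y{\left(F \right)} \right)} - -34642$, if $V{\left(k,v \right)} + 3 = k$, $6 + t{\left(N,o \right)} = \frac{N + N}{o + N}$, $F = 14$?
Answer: $35590$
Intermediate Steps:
$t{\left(N,o \right)} = -6 + \frac{2 N}{N + o}$ ($t{\left(N,o \right)} = -6 + \frac{N + N}{o + N} = -6 + \frac{2 N}{N + o}$)
$V{\left(k,v \right)} = -3 + k$
$T{\left(G,w \right)} = 48 - 6 G$ ($T{\left(G,w \right)} = -6 + \frac{2 \left(- 3 G - 0\right)}{0 + G} \left(-6 + \left(-3 + G\right)\right) = -6 + \frac{2 \left(- 3 G + 0\right)}{G} \left(-9 + G\right) = -6 + \frac{2 \left(- 3 G\right)}{G} \left(-9 + G\right) = -6 - 6 \left(-9 + G\right) = -6 - \left(-54 + 6 G\right) = 48 - 6 G$)
$T{\left(-150,Y{\left(F \right)} \right)} - -34642 = \left(48 - -900\right) - -34642 = \left(48 + 900\right) + 34642 = 948 + 34642 = 35590$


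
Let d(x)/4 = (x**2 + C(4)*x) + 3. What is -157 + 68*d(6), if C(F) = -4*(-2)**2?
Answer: -15661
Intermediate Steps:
C(F) = -16 (C(F) = -4*4 = -16)
d(x) = 12 - 64*x + 4*x**2 (d(x) = 4*((x**2 - 16*x) + 3) = 4*(3 + x**2 - 16*x) = 12 - 64*x + 4*x**2)
-157 + 68*d(6) = -157 + 68*(12 - 64*6 + 4*6**2) = -157 + 68*(12 - 384 + 4*36) = -157 + 68*(12 - 384 + 144) = -157 + 68*(-228) = -157 - 15504 = -15661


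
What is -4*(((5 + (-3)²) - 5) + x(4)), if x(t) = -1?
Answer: -32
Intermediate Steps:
-4*(((5 + (-3)²) - 5) + x(4)) = -4*(((5 + (-3)²) - 5) - 1) = -4*(((5 + 9) - 5) - 1) = -4*((14 - 5) - 1) = -4*(9 - 1) = -4*8 = -32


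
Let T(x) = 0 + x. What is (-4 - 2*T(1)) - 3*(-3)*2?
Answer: 12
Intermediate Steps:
T(x) = x
(-4 - 2*T(1)) - 3*(-3)*2 = (-4 - 2*1) - 3*(-3)*2 = (-4 - 2) + 9*2 = -6 + 18 = 12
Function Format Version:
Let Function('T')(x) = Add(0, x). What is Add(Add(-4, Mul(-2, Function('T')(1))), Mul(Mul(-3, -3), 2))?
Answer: 12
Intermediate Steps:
Function('T')(x) = x
Add(Add(-4, Mul(-2, Function('T')(1))), Mul(Mul(-3, -3), 2)) = Add(Add(-4, Mul(-2, 1)), Mul(Mul(-3, -3), 2)) = Add(Add(-4, -2), Mul(9, 2)) = Add(-6, 18) = 12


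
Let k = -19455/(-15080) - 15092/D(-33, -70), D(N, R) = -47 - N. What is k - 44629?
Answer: -131345925/3016 ≈ -43550.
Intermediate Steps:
k = 3255139/3016 (k = -19455/(-15080) - 15092/(-47 - 1*(-33)) = -19455*(-1/15080) - 15092/(-47 + 33) = 3891/3016 - 15092/(-14) = 3891/3016 - 15092*(-1/14) = 3891/3016 + 1078 = 3255139/3016 ≈ 1079.3)
k - 44629 = 3255139/3016 - 44629 = -131345925/3016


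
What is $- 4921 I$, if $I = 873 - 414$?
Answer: $-2258739$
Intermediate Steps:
$I = 459$
$- 4921 I = \left(-4921\right) 459 = -2258739$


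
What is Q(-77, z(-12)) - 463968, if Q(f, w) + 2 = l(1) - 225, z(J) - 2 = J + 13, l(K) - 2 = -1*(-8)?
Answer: -464185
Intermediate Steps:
l(K) = 10 (l(K) = 2 - 1*(-8) = 2 + 8 = 10)
z(J) = 15 + J (z(J) = 2 + (J + 13) = 2 + (13 + J) = 15 + J)
Q(f, w) = -217 (Q(f, w) = -2 + (10 - 225) = -2 - 215 = -217)
Q(-77, z(-12)) - 463968 = -217 - 463968 = -464185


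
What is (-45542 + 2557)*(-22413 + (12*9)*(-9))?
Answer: 1005204225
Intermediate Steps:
(-45542 + 2557)*(-22413 + (12*9)*(-9)) = -42985*(-22413 + 108*(-9)) = -42985*(-22413 - 972) = -42985*(-23385) = 1005204225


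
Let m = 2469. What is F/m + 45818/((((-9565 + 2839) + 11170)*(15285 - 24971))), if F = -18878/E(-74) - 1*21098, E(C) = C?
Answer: -16599804606481/1966125941076 ≈ -8.4429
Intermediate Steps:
F = -771187/37 (F = -18878/(-74) - 1*21098 = -18878*(-1/74) - 21098 = 9439/37 - 21098 = -771187/37 ≈ -20843.)
F/m + 45818/((((-9565 + 2839) + 11170)*(15285 - 24971))) = -771187/37/2469 + 45818/((((-9565 + 2839) + 11170)*(15285 - 24971))) = -771187/37*1/2469 + 45818/(((-6726 + 11170)*(-9686))) = -771187/91353 + 45818/((4444*(-9686))) = -771187/91353 + 45818/(-43044584) = -771187/91353 + 45818*(-1/43044584) = -771187/91353 - 22909/21522292 = -16599804606481/1966125941076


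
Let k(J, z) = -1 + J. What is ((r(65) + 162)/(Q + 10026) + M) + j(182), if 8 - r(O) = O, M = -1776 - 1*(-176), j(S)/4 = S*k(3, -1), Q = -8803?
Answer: -176007/1223 ≈ -143.91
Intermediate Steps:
j(S) = 8*S (j(S) = 4*(S*(-1 + 3)) = 4*(S*2) = 4*(2*S) = 8*S)
M = -1600 (M = -1776 + 176 = -1600)
r(O) = 8 - O
((r(65) + 162)/(Q + 10026) + M) + j(182) = (((8 - 1*65) + 162)/(-8803 + 10026) - 1600) + 8*182 = (((8 - 65) + 162)/1223 - 1600) + 1456 = ((-57 + 162)*(1/1223) - 1600) + 1456 = (105*(1/1223) - 1600) + 1456 = (105/1223 - 1600) + 1456 = -1956695/1223 + 1456 = -176007/1223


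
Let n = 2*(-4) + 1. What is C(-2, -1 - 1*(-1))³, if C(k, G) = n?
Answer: -343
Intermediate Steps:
n = -7 (n = -8 + 1 = -7)
C(k, G) = -7
C(-2, -1 - 1*(-1))³ = (-7)³ = -343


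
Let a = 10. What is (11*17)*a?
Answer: 1870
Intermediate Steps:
(11*17)*a = (11*17)*10 = 187*10 = 1870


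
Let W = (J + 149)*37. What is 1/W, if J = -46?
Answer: 1/3811 ≈ 0.00026240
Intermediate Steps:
W = 3811 (W = (-46 + 149)*37 = 103*37 = 3811)
1/W = 1/3811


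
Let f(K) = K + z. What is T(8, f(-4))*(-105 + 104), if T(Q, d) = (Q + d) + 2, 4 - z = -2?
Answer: -12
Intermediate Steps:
z = 6 (z = 4 - 1*(-2) = 4 + 2 = 6)
f(K) = 6 + K (f(K) = K + 6 = 6 + K)
T(Q, d) = 2 + Q + d
T(8, f(-4))*(-105 + 104) = (2 + 8 + (6 - 4))*(-105 + 104) = (2 + 8 + 2)*(-1) = 12*(-1) = -12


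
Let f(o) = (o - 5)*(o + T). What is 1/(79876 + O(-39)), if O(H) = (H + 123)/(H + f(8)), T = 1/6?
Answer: 29/2316236 ≈ 1.2520e-5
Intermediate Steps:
T = ⅙ ≈ 0.16667
f(o) = (-5 + o)*(⅙ + o) (f(o) = (o - 5)*(o + ⅙) = (-5 + o)*(⅙ + o))
O(H) = (123 + H)/(49/2 + H) (O(H) = (H + 123)/(H + (-⅚ + 8² - 29/6*8)) = (123 + H)/(H + (-⅚ + 64 - 116/3)) = (123 + H)/(H + 49/2) = (123 + H)/(49/2 + H))
1/(79876 + O(-39)) = 1/(79876 + 2*(123 - 39)/(49 + 2*(-39))) = 1/(79876 + 2*84/(49 - 78)) = 1/(79876 + 2*84/(-29)) = 1/(79876 + 2*(-1/29)*84) = 1/(79876 - 168/29) = 1/(2316236/29) = 29/2316236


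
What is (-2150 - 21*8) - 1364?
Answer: -3682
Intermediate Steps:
(-2150 - 21*8) - 1364 = (-2150 - 168) - 1364 = -2318 - 1364 = -3682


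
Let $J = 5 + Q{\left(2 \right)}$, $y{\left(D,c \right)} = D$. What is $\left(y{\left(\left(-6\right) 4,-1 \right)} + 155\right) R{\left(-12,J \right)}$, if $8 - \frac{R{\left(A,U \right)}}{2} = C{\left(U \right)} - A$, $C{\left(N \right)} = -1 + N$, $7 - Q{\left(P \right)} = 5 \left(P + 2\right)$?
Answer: $1310$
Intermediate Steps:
$Q{\left(P \right)} = -3 - 5 P$ ($Q{\left(P \right)} = 7 - 5 \left(P + 2\right) = 7 - 5 \left(2 + P\right) = 7 - \left(10 + 5 P\right) = -3 - 5 P$)
$J = -8$ ($J = 5 - 13 = -8$)
$R{\left(A,U \right)} = 18 - 2 U + 2 A$ ($R{\left(A,U \right)} = 16 - 2 \left(\left(-1 + U\right) - A\right) = 16 - 2 \left(-1 + U - A\right) = 16 + \left(2 - 2 U + 2 A\right) = 18 - 2 U + 2 A$)
$\left(y{\left(\left(-6\right) 4,-1 \right)} + 155\right) R{\left(-12,J \right)} = \left(\left(-6\right) 4 + 155\right) \left(18 - -16 + 2 \left(-12\right)\right) = \left(-24 + 155\right) \left(18 + 16 - 24\right) = 131 \cdot 10 = 1310$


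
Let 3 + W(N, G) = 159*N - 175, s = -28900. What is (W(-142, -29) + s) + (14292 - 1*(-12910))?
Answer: -24454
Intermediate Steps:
W(N, G) = -178 + 159*N (W(N, G) = -3 + (159*N - 175) = -3 + (-175 + 159*N) = -178 + 159*N)
(W(-142, -29) + s) + (14292 - 1*(-12910)) = ((-178 + 159*(-142)) - 28900) + (14292 - 1*(-12910)) = ((-178 - 22578) - 28900) + (14292 + 12910) = (-22756 - 28900) + 27202 = -51656 + 27202 = -24454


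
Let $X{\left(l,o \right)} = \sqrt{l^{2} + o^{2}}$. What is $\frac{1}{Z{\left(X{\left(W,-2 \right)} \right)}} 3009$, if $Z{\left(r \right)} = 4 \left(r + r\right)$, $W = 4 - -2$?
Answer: $\frac{3009 \sqrt{10}}{160} \approx 59.471$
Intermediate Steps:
$W = 6$ ($W = 4 + 2 = 6$)
$Z{\left(r \right)} = 8 r$ ($Z{\left(r \right)} = 4 \cdot 2 r = 8 r$)
$\frac{1}{Z{\left(X{\left(W,-2 \right)} \right)}} 3009 = \frac{1}{8 \sqrt{6^{2} + \left(-2\right)^{2}}} \cdot 3009 = \frac{1}{8 \sqrt{36 + 4}} \cdot 3009 = \frac{1}{8 \sqrt{40}} \cdot 3009 = \frac{1}{8 \cdot 2 \sqrt{10}} \cdot 3009 = \frac{1}{16 \sqrt{10}} \cdot 3009 = \frac{\sqrt{10}}{160} \cdot 3009 = \frac{3009 \sqrt{10}}{160}$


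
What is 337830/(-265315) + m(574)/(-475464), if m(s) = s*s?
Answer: -12402046403/6307386558 ≈ -1.9663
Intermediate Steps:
m(s) = s²
337830/(-265315) + m(574)/(-475464) = 337830/(-265315) + 574²/(-475464) = 337830*(-1/265315) + 329476*(-1/475464) = -67566/53063 - 82369/118866 = -12402046403/6307386558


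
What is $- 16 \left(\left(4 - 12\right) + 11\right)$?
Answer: $-48$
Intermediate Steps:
$- 16 \left(\left(4 - 12\right) + 11\right) = - 16 \left(-8 + 11\right) = \left(-16\right) 3 = -48$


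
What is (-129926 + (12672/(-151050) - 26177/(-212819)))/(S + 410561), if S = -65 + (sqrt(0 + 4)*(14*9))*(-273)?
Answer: -36637194819037/96354334297500 ≈ -0.38023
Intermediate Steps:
S = -68861 (S = -65 + (sqrt(4)*126)*(-273) = -65 + (2*126)*(-273) = -65 + 252*(-273) = -65 - 68796 = -68861)
(-129926 + (12672/(-151050) - 26177/(-212819)))/(S + 410561) = (-129926 + (12672/(-151050) - 26177/(-212819)))/(-68861 + 410561) = (-129926 + (12672*(-1/151050) - 26177*(-1/212819)))/341700 = (-129926 + (-2112/25175 + 26177/212819))*(1/341700) = (-129926 + 11028013/281985175)*(1/341700) = -36637194819037/281985175*1/341700 = -36637194819037/96354334297500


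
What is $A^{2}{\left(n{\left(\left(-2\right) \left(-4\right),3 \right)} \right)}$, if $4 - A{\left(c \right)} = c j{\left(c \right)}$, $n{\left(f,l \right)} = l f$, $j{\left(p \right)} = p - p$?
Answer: $16$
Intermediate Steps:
$j{\left(p \right)} = 0$
$n{\left(f,l \right)} = f l$
$A{\left(c \right)} = 4$ ($A{\left(c \right)} = 4 - c 0 = 4 - 0 = 4 + 0 = 4$)
$A^{2}{\left(n{\left(\left(-2\right) \left(-4\right),3 \right)} \right)} = 4^{2} = 16$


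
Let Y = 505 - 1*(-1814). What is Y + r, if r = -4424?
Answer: -2105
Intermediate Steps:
Y = 2319 (Y = 505 + 1814 = 2319)
Y + r = 2319 - 4424 = -2105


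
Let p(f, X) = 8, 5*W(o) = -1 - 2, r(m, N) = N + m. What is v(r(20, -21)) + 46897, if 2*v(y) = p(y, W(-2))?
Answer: 46901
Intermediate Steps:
W(o) = -⅗ (W(o) = (-1 - 2)/5 = (⅕)*(-3) = -⅗)
v(y) = 4 (v(y) = (½)*8 = 4)
v(r(20, -21)) + 46897 = 4 + 46897 = 46901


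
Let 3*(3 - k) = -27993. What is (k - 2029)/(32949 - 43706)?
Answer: -7305/10757 ≈ -0.67909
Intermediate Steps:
k = 9334 (k = 3 - ⅓*(-27993) = 3 + 9331 = 9334)
(k - 2029)/(32949 - 43706) = (9334 - 2029)/(32949 - 43706) = 7305/(-10757) = 7305*(-1/10757) = -7305/10757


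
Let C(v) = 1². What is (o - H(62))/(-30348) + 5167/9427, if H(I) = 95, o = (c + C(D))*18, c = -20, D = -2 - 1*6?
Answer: 160927715/286090596 ≈ 0.56251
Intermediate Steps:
D = -8 (D = -2 - 6 = -8)
C(v) = 1
o = -342 (o = (-20 + 1)*18 = -19*18 = -342)
(o - H(62))/(-30348) + 5167/9427 = (-342 - 1*95)/(-30348) + 5167/9427 = (-342 - 95)*(-1/30348) + 5167*(1/9427) = -437*(-1/30348) + 5167/9427 = 437/30348 + 5167/9427 = 160927715/286090596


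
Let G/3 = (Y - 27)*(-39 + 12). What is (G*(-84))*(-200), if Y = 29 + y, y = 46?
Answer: -65318400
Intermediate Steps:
Y = 75 (Y = 29 + 46 = 75)
G = -3888 (G = 3*((75 - 27)*(-39 + 12)) = 3*(48*(-27)) = 3*(-1296) = -3888)
(G*(-84))*(-200) = -3888*(-84)*(-200) = 326592*(-200) = -65318400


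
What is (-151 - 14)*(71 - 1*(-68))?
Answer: -22935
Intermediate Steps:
(-151 - 14)*(71 - 1*(-68)) = -165*(71 + 68) = -165*139 = -22935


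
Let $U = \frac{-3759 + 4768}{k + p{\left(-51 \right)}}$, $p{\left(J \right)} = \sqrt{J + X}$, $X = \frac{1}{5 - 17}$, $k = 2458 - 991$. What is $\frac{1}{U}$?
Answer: $\frac{1467}{1009} + \frac{i \sqrt{1839}}{6054} \approx 1.4539 + 0.0070835 i$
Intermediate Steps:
$k = 1467$ ($k = 2458 - 991 = 1467$)
$X = - \frac{1}{12}$ ($X = \frac{1}{-12} = - \frac{1}{12} \approx -0.083333$)
$p{\left(J \right)} = \sqrt{- \frac{1}{12} + J}$ ($p{\left(J \right)} = \sqrt{J - \frac{1}{12}} = \sqrt{- \frac{1}{12} + J}$)
$U = \frac{1009}{1467 + \frac{i \sqrt{1839}}{6}}$ ($U = \frac{-3759 + 4768}{1467 + \frac{\sqrt{-3 + 36 \left(-51\right)}}{6}} = \frac{1009}{1467 + \frac{\sqrt{-3 - 1836}}{6}} = \frac{1009}{1467 + \frac{\sqrt{-1839}}{6}} = \frac{1009}{1467 + \frac{i \sqrt{1839}}{6}} \approx 0.68778 - 0.0033509 i$)
$\frac{1}{U} = \frac{1}{\frac{17762436}{25825681} - \frac{2018 i \sqrt{1839}}{25825681}}$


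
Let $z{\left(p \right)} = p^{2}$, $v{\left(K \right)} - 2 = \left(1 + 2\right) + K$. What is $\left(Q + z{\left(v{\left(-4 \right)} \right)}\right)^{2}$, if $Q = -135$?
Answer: $17956$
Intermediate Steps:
$v{\left(K \right)} = 5 + K$ ($v{\left(K \right)} = 2 + \left(\left(1 + 2\right) + K\right) = 2 + \left(3 + K\right) = 5 + K$)
$\left(Q + z{\left(v{\left(-4 \right)} \right)}\right)^{2} = \left(-135 + \left(5 - 4\right)^{2}\right)^{2} = \left(-135 + 1^{2}\right)^{2} = \left(-135 + 1\right)^{2} = \left(-134\right)^{2} = 17956$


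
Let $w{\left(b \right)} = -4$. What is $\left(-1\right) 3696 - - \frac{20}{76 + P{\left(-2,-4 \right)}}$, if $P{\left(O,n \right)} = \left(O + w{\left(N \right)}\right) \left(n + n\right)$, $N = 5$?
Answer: $- \frac{114571}{31} \approx -3695.8$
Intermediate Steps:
$P{\left(O,n \right)} = 2 n \left(-4 + O\right)$ ($P{\left(O,n \right)} = \left(O - 4\right) \left(n + n\right) = \left(-4 + O\right) 2 n = 2 n \left(-4 + O\right)$)
$\left(-1\right) 3696 - - \frac{20}{76 + P{\left(-2,-4 \right)}} = \left(-1\right) 3696 - - \frac{20}{76 + 2 \left(-4\right) \left(-4 - 2\right)} = -3696 - - \frac{20}{76 + 2 \left(-4\right) \left(-6\right)} = -3696 - - \frac{20}{76 + 48} = -3696 - - \frac{20}{124} = -3696 - \left(-20\right) \frac{1}{124} = -3696 - - \frac{5}{31} = -3696 + \frac{5}{31} = - \frac{114571}{31}$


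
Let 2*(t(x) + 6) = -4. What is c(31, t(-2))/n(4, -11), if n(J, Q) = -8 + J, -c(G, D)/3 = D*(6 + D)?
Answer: 12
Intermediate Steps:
t(x) = -8 (t(x) = -6 + (½)*(-4) = -6 - 2 = -8)
c(G, D) = -3*D*(6 + D)
c(31, t(-2))/n(4, -11) = (-3*(-8)*(6 - 8))/(-8 + 4) = -3*(-8)*(-2)/(-4) = -48*(-¼) = 12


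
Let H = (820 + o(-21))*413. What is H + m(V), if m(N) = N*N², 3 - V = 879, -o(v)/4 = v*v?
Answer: -672611248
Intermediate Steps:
o(v) = -4*v² (o(v) = -4*v*v = -4*v²)
V = -876 (V = 3 - 1*879 = 3 - 879 = -876)
m(N) = N³
H = -389872 (H = (820 - 4*(-21)²)*413 = (820 - 4*441)*413 = (820 - 1764)*413 = -944*413 = -389872)
H + m(V) = -389872 + (-876)³ = -389872 - 672221376 = -672611248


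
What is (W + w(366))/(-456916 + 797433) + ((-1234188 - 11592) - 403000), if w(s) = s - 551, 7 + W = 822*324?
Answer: -561437353124/340517 ≈ -1.6488e+6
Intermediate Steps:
W = 266321 (W = -7 + 822*324 = -7 + 266328 = 266321)
w(s) = -551 + s
(W + w(366))/(-456916 + 797433) + ((-1234188 - 11592) - 403000) = (266321 + (-551 + 366))/(-456916 + 797433) + ((-1234188 - 11592) - 403000) = (266321 - 185)/340517 + (-1245780 - 403000) = 266136*(1/340517) - 1648780 = 266136/340517 - 1648780 = -561437353124/340517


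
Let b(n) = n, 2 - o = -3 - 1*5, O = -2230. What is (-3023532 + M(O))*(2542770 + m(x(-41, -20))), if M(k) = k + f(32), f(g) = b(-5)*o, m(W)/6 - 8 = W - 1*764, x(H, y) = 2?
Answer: -7680255205752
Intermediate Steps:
o = 10 (o = 2 - (-3 - 1*5) = 2 - (-3 - 5) = 2 - 1*(-8) = 2 + 8 = 10)
m(W) = -4536 + 6*W (m(W) = 48 + 6*(W - 1*764) = 48 + 6*(W - 764) = 48 + 6*(-764 + W) = 48 + (-4584 + 6*W) = -4536 + 6*W)
f(g) = -50 (f(g) = -5*10 = -50)
M(k) = -50 + k (M(k) = k - 50 = -50 + k)
(-3023532 + M(O))*(2542770 + m(x(-41, -20))) = (-3023532 + (-50 - 2230))*(2542770 + (-4536 + 6*2)) = (-3023532 - 2280)*(2542770 + (-4536 + 12)) = -3025812*(2542770 - 4524) = -3025812*2538246 = -7680255205752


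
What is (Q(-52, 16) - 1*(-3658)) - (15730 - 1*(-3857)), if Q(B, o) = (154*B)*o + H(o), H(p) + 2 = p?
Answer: -144043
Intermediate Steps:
H(p) = -2 + p
Q(B, o) = -2 + o + 154*B*o (Q(B, o) = (154*B)*o + (-2 + o) = 154*B*o + (-2 + o) = -2 + o + 154*B*o)
(Q(-52, 16) - 1*(-3658)) - (15730 - 1*(-3857)) = ((-2 + 16 + 154*(-52)*16) - 1*(-3658)) - (15730 - 1*(-3857)) = ((-2 + 16 - 128128) + 3658) - (15730 + 3857) = (-128114 + 3658) - 1*19587 = -124456 - 19587 = -144043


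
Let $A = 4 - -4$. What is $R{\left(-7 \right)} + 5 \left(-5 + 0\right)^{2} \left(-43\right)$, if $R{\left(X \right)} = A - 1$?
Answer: $-5368$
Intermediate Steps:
$A = 8$ ($A = 4 + 4 = 8$)
$R{\left(X \right)} = 7$ ($R{\left(X \right)} = 8 - 1 = 7$)
$R{\left(-7 \right)} + 5 \left(-5 + 0\right)^{2} \left(-43\right) = 7 + 5 \left(-5 + 0\right)^{2} \left(-43\right) = 7 + 5 \left(-5\right)^{2} \left(-43\right) = 7 + 5 \cdot 25 \left(-43\right) = 7 + 125 \left(-43\right) = 7 - 5375 = -5368$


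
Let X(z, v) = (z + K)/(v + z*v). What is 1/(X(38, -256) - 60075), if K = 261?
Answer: -768/46137623 ≈ -1.6646e-5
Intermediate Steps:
X(z, v) = (261 + z)/(v + v*z) (X(z, v) = (z + 261)/(v + z*v) = (261 + z)/(v + v*z))
1/(X(38, -256) - 60075) = 1/((261 + 38)/((-256)*(1 + 38)) - 60075) = 1/(-1/256*299/39 - 60075) = 1/(-1/256*1/39*299 - 60075) = 1/(-23/768 - 60075) = 1/(-46137623/768) = -768/46137623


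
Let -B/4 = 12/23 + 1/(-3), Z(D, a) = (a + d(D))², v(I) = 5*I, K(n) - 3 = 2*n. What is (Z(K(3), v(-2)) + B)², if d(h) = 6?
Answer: 1106704/4761 ≈ 232.45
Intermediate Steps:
K(n) = 3 + 2*n
Z(D, a) = (6 + a)² (Z(D, a) = (a + 6)² = (6 + a)²)
B = -52/69 (B = -4*(12/23 + 1/(-3)) = -4*(12*(1/23) + 1*(-⅓)) = -4*(12/23 - ⅓) = -4*13/69 = -52/69 ≈ -0.75362)
(Z(K(3), v(-2)) + B)² = ((6 + 5*(-2))² - 52/69)² = ((6 - 10)² - 52/69)² = ((-4)² - 52/69)² = (16 - 52/69)² = (1052/69)² = 1106704/4761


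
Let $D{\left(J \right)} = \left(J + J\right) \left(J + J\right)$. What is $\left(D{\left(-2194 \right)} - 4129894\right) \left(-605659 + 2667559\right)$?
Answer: $31185515835000$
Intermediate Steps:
$D{\left(J \right)} = 4 J^{2}$ ($D{\left(J \right)} = 2 J 2 J = 4 J^{2}$)
$\left(D{\left(-2194 \right)} - 4129894\right) \left(-605659 + 2667559\right) = \left(4 \left(-2194\right)^{2} - 4129894\right) \left(-605659 + 2667559\right) = \left(4 \cdot 4813636 - 4129894\right) 2061900 = \left(19254544 - 4129894\right) 2061900 = 15124650 \cdot 2061900 = 31185515835000$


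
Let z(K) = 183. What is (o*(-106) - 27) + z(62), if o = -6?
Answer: 792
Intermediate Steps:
(o*(-106) - 27) + z(62) = (-6*(-106) - 27) + 183 = (636 - 27) + 183 = 609 + 183 = 792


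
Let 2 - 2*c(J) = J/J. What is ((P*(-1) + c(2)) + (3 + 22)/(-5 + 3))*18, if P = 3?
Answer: -270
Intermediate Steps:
c(J) = ½ (c(J) = 1 - J/(2*J) = 1 - ½*1 = 1 - ½ = ½)
((P*(-1) + c(2)) + (3 + 22)/(-5 + 3))*18 = ((3*(-1) + ½) + (3 + 22)/(-5 + 3))*18 = ((-3 + ½) + 25/(-2))*18 = (-5/2 + 25*(-½))*18 = (-5/2 - 25/2)*18 = -15*18 = -270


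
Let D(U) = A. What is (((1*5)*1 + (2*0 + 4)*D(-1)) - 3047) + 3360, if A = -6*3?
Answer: 246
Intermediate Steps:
A = -18 (A = -1*18 = -18)
D(U) = -18
(((1*5)*1 + (2*0 + 4)*D(-1)) - 3047) + 3360 = (((1*5)*1 + (2*0 + 4)*(-18)) - 3047) + 3360 = ((5*1 + (0 + 4)*(-18)) - 3047) + 3360 = ((5 + 4*(-18)) - 3047) + 3360 = ((5 - 72) - 3047) + 3360 = (-67 - 3047) + 3360 = -3114 + 3360 = 246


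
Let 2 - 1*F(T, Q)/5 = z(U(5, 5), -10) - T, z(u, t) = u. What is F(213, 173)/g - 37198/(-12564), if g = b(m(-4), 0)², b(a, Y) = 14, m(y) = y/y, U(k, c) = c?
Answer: 182884/21987 ≈ 8.3178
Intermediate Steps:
m(y) = 1
F(T, Q) = -15 + 5*T (F(T, Q) = 10 - 5*(5 - T) = 10 + (-25 + 5*T) = -15 + 5*T)
g = 196 (g = 14² = 196)
F(213, 173)/g - 37198/(-12564) = (-15 + 5*213)/196 - 37198/(-12564) = (-15 + 1065)*(1/196) - 37198*(-1/12564) = 1050*(1/196) + 18599/6282 = 75/14 + 18599/6282 = 182884/21987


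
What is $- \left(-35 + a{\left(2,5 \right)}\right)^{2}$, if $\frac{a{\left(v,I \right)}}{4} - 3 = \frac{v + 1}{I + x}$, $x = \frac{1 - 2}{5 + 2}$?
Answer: $- \frac{121801}{289} \approx -421.46$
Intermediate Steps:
$x = - \frac{1}{7} \approx -0.14286$
$a{\left(v,I \right)} = 12 + \frac{4 \left(1 + v\right)}{- \frac{1}{7} + I}$ ($a{\left(v,I \right)} = 12 + 4 \frac{v + 1}{I - \frac{1}{7}} = 12 + 4 \frac{1 + v}{- \frac{1}{7} + I} = 12 + \frac{4 \left(1 + v\right)}{- \frac{1}{7} + I}$)
$- \left(-35 + a{\left(2,5 \right)}\right)^{2} = - \left(-35 + \frac{4 \left(4 + 7 \cdot 2 + 21 \cdot 5\right)}{-1 + 7 \cdot 5}\right)^{2} = - \left(-35 + \frac{4 \left(4 + 14 + 105\right)}{-1 + 35}\right)^{2} = - \left(-35 + 4 \cdot \frac{1}{34} \cdot 123\right)^{2} = - \left(-35 + \frac{246}{17}\right)^{2} = - \left(- \frac{349}{17}\right)^{2} = \left(-1\right) \frac{121801}{289} = - \frac{121801}{289}$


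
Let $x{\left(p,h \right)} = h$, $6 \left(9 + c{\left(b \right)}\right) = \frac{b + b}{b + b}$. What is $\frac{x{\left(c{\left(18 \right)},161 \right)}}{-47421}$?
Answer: $- \frac{161}{47421} \approx -0.0033951$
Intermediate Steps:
$c{\left(b \right)} = - \frac{53}{6}$ ($c{\left(b \right)} = -9 + \frac{\left(b + b\right) \frac{1}{b + b}}{6} = -9 + \frac{2 b \frac{1}{2 b}}{6} = -9 + \frac{1}{6} \cdot 1 = -9 + \frac{1}{6} = - \frac{53}{6}$)
$\frac{x{\left(c{\left(18 \right)},161 \right)}}{-47421} = \frac{161}{-47421} = 161 \left(- \frac{1}{47421}\right) = - \frac{161}{47421}$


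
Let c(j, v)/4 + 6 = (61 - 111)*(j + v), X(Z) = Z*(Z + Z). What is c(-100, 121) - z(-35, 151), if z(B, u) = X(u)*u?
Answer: -6890126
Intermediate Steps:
X(Z) = 2*Z² (X(Z) = Z*(2*Z) = 2*Z²)
c(j, v) = -24 - 200*j - 200*v (c(j, v) = -24 + 4*((61 - 111)*(j + v)) = -24 + 4*(-50*(j + v)) = -24 + 4*(-50*j - 50*v) = -24 + (-200*j - 200*v) = -24 - 200*j - 200*v)
z(B, u) = 2*u³ (z(B, u) = (2*u²)*u = 2*u³)
c(-100, 121) - z(-35, 151) = (-24 - 200*(-100) - 200*121) - 2*151³ = (-24 + 20000 - 24200) - 2*3442951 = -4224 - 1*6885902 = -4224 - 6885902 = -6890126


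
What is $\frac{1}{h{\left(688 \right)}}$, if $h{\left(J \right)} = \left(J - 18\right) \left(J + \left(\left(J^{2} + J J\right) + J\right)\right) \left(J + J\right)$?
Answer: $\frac{1}{874039162880} \approx 1.1441 \cdot 10^{-12}$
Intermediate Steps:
$h{\left(J \right)} = 2 J \left(-18 + J\right) \left(2 J + 2 J^{2}\right)$ ($h{\left(J \right)} = \left(-18 + J\right) \left(J + \left(\left(J^{2} + J^{2}\right) + J\right)\right) 2 J = \left(-18 + J\right) \left(J + \left(2 J^{2} + J\right)\right) 2 J = \left(-18 + J\right) \left(J + \left(J + 2 J^{2}\right)\right) 2 J = \left(-18 + J\right) \left(2 J + 2 J^{2}\right) 2 J = 2 J \left(-18 + J\right) \left(2 J + 2 J^{2}\right)$)
$\frac{1}{h{\left(688 \right)}} = \frac{1}{4 \cdot 688^{2} \left(-18 + 688^{2} - 11696\right)} = \frac{1}{4 \cdot 473344 \left(-18 + 473344 - 11696\right)} = \frac{1}{4 \cdot 473344 \cdot 461630} = \frac{1}{874039162880}$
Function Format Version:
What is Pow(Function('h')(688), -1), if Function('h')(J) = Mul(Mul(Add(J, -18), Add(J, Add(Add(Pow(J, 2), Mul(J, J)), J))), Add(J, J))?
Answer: Rational(1, 874039162880) ≈ 1.1441e-12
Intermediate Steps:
Function('h')(J) = Mul(2, J, Add(-18, J), Add(Mul(2, J), Mul(2, Pow(J, 2)))) (Function('h')(J) = Mul(Mul(Add(-18, J), Add(J, Add(Add(Pow(J, 2), Pow(J, 2)), J))), Mul(2, J)) = Mul(Mul(Add(-18, J), Add(J, Add(Mul(2, Pow(J, 2)), J))), Mul(2, J)) = Mul(Mul(Add(-18, J), Add(J, Add(J, Mul(2, Pow(J, 2))))), Mul(2, J)) = Mul(Mul(Add(-18, J), Add(Mul(2, J), Mul(2, Pow(J, 2)))), Mul(2, J)) = Mul(2, J, Add(-18, J), Add(Mul(2, J), Mul(2, Pow(J, 2)))))
Pow(Function('h')(688), -1) = Pow(Mul(4, Pow(688, 2), Add(-18, Pow(688, 2), Mul(-17, 688))), -1) = Pow(Mul(4, 473344, Add(-18, 473344, -11696)), -1) = Pow(Mul(4, 473344, 461630), -1) = Pow(874039162880, -1) = Rational(1, 874039162880)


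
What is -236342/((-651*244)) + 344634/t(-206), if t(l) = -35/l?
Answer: 805505367839/397110 ≈ 2.0284e+6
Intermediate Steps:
-236342/((-651*244)) + 344634/t(-206) = -236342/((-651*244)) + 344634/((-35/(-206))) = -236342/(-158844) + 344634/((-35*(-1/206))) = -236342*(-1/158844) + 344634/(35/206) = 118171/79422 + 344634*(206/35) = 118171/79422 + 70994604/35 = 805505367839/397110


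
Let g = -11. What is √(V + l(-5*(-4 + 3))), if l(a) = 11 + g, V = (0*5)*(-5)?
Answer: 0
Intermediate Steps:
V = 0 (V = 0*(-5) = 0)
l(a) = 0 (l(a) = 11 - 11 = 0)
√(V + l(-5*(-4 + 3))) = √(0 + 0) = √0 = 0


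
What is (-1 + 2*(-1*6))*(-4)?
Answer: 52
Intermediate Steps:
(-1 + 2*(-1*6))*(-4) = (-1 + 2*(-6))*(-4) = (-1 - 12)*(-4) = -13*(-4) = 52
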